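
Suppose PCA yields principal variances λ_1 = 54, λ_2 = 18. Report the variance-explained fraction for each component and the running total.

Step 1 — total variance = trace(Sigma) = Σ λ_i = 54 + 18 = 72.

Step 2 — fraction explained by component i = λ_i / Σ λ:
  PC1: 54/72 = 0.75
  PC2: 18/72 = 0.25

Step 3 — cumulative fraction after k components = (λ_1 + ... + λ_k) / Σ λ:
  k = 1: 54/72 = 0.75
  k = 2: (54 + 18)/72 = 72/72 = 1

Summary (fraction, with percent):

explained: PC1 0.75 (75%), PC2 0.25 (25%);  cumulative: 0.75, 1


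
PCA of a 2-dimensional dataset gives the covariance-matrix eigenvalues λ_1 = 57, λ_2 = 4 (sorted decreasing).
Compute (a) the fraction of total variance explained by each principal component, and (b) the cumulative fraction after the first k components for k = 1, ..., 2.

Step 1 — total variance = trace(Sigma) = Σ λ_i = 57 + 4 = 61.

Step 2 — fraction explained by component i = λ_i / Σ λ:
  PC1: 57/61 = 0.9344
  PC2: 4/61 = 0.0656

Step 3 — cumulative fraction after k components = (λ_1 + ... + λ_k) / Σ λ:
  k = 1: 57/61 = 0.9344
  k = 2: (57 + 4)/61 = 61/61 = 1

Summary (fraction, with percent):

explained: PC1 0.9344 (93.44%), PC2 0.0656 (6.56%);  cumulative: 0.9344, 1


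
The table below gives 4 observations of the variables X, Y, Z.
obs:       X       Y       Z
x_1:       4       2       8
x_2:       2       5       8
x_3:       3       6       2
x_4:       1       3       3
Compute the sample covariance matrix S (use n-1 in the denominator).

Step 1 — column means:
  mean(X) = (4 + 2 + 3 + 1) / 4 = 10/4 = 2.5
  mean(Y) = (2 + 5 + 6 + 3) / 4 = 16/4 = 4
  mean(Z) = (8 + 8 + 2 + 3) / 4 = 21/4 = 5.25

Step 2 — sample covariance S[i,j] = (1/(n-1)) · Σ_k (x_{k,i} - mean_i) · (x_{k,j} - mean_j), with n-1 = 3.
  S[X,X] = ((1.5)·(1.5) + (-0.5)·(-0.5) + (0.5)·(0.5) + (-1.5)·(-1.5)) / 3 = 5/3 = 1.6667
  S[X,Y] = ((1.5)·(-2) + (-0.5)·(1) + (0.5)·(2) + (-1.5)·(-1)) / 3 = -1/3 = -0.3333
  S[X,Z] = ((1.5)·(2.75) + (-0.5)·(2.75) + (0.5)·(-3.25) + (-1.5)·(-2.25)) / 3 = 4.5/3 = 1.5
  S[Y,Y] = ((-2)·(-2) + (1)·(1) + (2)·(2) + (-1)·(-1)) / 3 = 10/3 = 3.3333
  S[Y,Z] = ((-2)·(2.75) + (1)·(2.75) + (2)·(-3.25) + (-1)·(-2.25)) / 3 = -7/3 = -2.3333
  S[Z,Z] = ((2.75)·(2.75) + (2.75)·(2.75) + (-3.25)·(-3.25) + (-2.25)·(-2.25)) / 3 = 30.75/3 = 10.25

S is symmetric (S[j,i] = S[i,j]). Assembling:

S = [[1.6667, -0.3333, 1.5],
 [-0.3333, 3.3333, -2.3333],
 [1.5, -2.3333, 10.25]]


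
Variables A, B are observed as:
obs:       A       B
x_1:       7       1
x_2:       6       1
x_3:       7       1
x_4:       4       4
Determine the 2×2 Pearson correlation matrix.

Step 1 — column means:
  mean(A) = (7 + 6 + 7 + 4) / 4 = 24/4 = 6
  mean(B) = (1 + 1 + 1 + 4) / 4 = 7/4 = 1.75

Step 2 — sample variances and covariances s[i,j] = (1/(n-1)) · Σ_k (x_{k,i} - mean_i) · (x_{k,j} - mean_j), with n-1 = 3:
  s[A,A] = ((1)·(1) + (0)·(0) + (1)·(1) + (-2)·(-2)) / 3 = 6/3 = 2
  s[A,B] = ((1)·(-0.75) + (0)·(-0.75) + (1)·(-0.75) + (-2)·(2.25)) / 3 = -6/3 = -2
  s[B,B] = ((-0.75)·(-0.75) + (-0.75)·(-0.75) + (-0.75)·(-0.75) + (2.25)·(2.25)) / 3 = 6.75/3 = 2.25
  Sample standard deviations s_i = √(s[i,i]):
  s(A) = √(2) = 1.4142
  s(B) = √(2.25) = 1.5

Step 3 — r_{ij} = s_{ij} / (s_i · s_j):
  r[A,A] = 1 (diagonal).
  r[A,B] = -2 / (1.4142 · 1.5) = -2 / 2.1213 = -0.9428
  r[B,B] = 1 (diagonal).

R is symmetric with unit diagonal. Assembling:

R = [[1, -0.9428],
 [-0.9428, 1]]


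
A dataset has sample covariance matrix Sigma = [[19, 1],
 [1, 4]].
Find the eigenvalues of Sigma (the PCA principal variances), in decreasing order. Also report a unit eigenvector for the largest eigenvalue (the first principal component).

Step 1 — characteristic polynomial of 2×2 Sigma:
  det(Sigma - λI) = λ² - trace · λ + det = 0.
  trace = 19 + 4 = 23, det = 19·4 - (1)² = 75.
Step 2 — discriminant:
  Δ = trace² - 4·det = 529 - 300 = 229.
Step 3 — eigenvalues:
  λ = (trace ± √Δ)/2 = (23 ± 15.1327)/2,
  λ_1 = 19.0664,  λ_2 = 3.9336.

Step 4 — unit eigenvector for λ_1: solve (Sigma - λ_1 I)v = 0. First row:
  (19 - 19.0664)·v_x + (1)·v_y = 0, i.e. (-0.0664)·v_x + (1)·v_y = 0,
  so v ∝ (b, λ_1 - a) = (1, 0.0664) = u.
  ||u|| = √((1)² + (0.0664)²) = √(1.0044) ≈ 1.0022,
  v_1 = u/||u|| ≈ (0.9978, 0.0662) (||v_1|| = 1).

λ_1 = 19.0664,  λ_2 = 3.9336;  v_1 ≈ (0.9978, 0.0662)


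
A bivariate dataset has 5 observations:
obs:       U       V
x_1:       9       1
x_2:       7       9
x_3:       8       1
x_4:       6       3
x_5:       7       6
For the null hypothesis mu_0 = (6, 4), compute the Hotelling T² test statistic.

Step 1 — sample mean vector:
  mean(U) = (9 + 7 + 8 + 6 + 7) / 5 = 37/5 = 7.4
  mean(V) = (1 + 9 + 1 + 3 + 6) / 5 = 20/5 = 4
  x̄ = (7.4, 4),  deviation x̄ - mu_0 = (7.4, 4) - (6, 4) = (1.4, 0).

Step 2 — sample covariance matrix, S[i,j] = (1/(n-1)) · Σ_k (x_{k,i} - mean_i) · (x_{k,j} - mean_j), divisor n-1 = 4:
  S[U,U] = ((1.6)·(1.6) + (-0.4)·(-0.4) + (0.6)·(0.6) + (-1.4)·(-1.4) + (-0.4)·(-0.4)) / 4 = 5.2/4 = 1.3
  S[U,V] = ((1.6)·(-3) + (-0.4)·(5) + (0.6)·(-3) + (-1.4)·(-1) + (-0.4)·(2)) / 4 = -8/4 = -2
  S[V,V] = ((-3)·(-3) + (5)·(5) + (-3)·(-3) + (-1)·(-1) + (2)·(2)) / 4 = 48/4 = 12
  S = [[1.3, -2],
 [-2, 12]].

Step 3 — invert S. det(S) = 1.3·12 - (-2)² = 11.6.
  S^{-1} = (1/det) · [[d, -b], [-b, a]] = [[1.0345, 0.1724],
 [0.1724, 0.1121]].

Step 4 — quadratic form (x̄ - mu_0)^T · S^{-1} · (x̄ - mu_0):
  S^{-1} · (x̄ - mu_0) = (1.4483, 0.2414),
  (x̄ - mu_0)^T · [...] = (1.4)·(1.4483) + (0)·(0.2414) = 2.0276.

Step 5 — scale by n: T² = 5 · 2.0276 = 10.1379.

T² ≈ 10.1379


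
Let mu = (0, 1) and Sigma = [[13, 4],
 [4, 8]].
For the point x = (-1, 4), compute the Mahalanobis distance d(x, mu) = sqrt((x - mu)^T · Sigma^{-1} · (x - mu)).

Step 1 — centre the observation: (x - mu) = (-1, 3).

Step 2 — invert Sigma. det(Sigma) = 13·8 - (4)² = 88.
  Sigma^{-1} = (1/det) · [[d, -b], [-b, a]] = [[0.0909, -0.0455],
 [-0.0455, 0.1477]].

Step 3 — form the quadratic (x - mu)^T · Sigma^{-1} · (x - mu):
  Sigma^{-1} · (x - mu) = (-0.2273, 0.4886).
  (x - mu)^T · [Sigma^{-1} · (x - mu)] = (-1)·(-0.2273) + (3)·(0.4886) = 1.6932.

Step 4 — take square root: d = √(1.6932) ≈ 1.3012.

d(x, mu) = √(1.6932) ≈ 1.3012


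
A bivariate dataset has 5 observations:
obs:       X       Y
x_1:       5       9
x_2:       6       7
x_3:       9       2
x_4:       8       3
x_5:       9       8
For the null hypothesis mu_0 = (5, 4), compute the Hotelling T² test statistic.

Step 1 — sample mean vector:
  mean(X) = (5 + 6 + 9 + 8 + 9) / 5 = 37/5 = 7.4
  mean(Y) = (9 + 7 + 2 + 3 + 8) / 5 = 29/5 = 5.8
  x̄ = (7.4, 5.8),  deviation x̄ - mu_0 = (7.4, 5.8) - (5, 4) = (2.4, 1.8).

Step 2 — sample covariance matrix, S[i,j] = (1/(n-1)) · Σ_k (x_{k,i} - mean_i) · (x_{k,j} - mean_j), divisor n-1 = 4:
  S[X,X] = ((-2.4)·(-2.4) + (-1.4)·(-1.4) + (1.6)·(1.6) + (0.6)·(0.6) + (1.6)·(1.6)) / 4 = 13.2/4 = 3.3
  S[X,Y] = ((-2.4)·(3.2) + (-1.4)·(1.2) + (1.6)·(-3.8) + (0.6)·(-2.8) + (1.6)·(2.2)) / 4 = -13.6/4 = -3.4
  S[Y,Y] = ((3.2)·(3.2) + (1.2)·(1.2) + (-3.8)·(-3.8) + (-2.8)·(-2.8) + (2.2)·(2.2)) / 4 = 38.8/4 = 9.7
  S = [[3.3, -3.4],
 [-3.4, 9.7]].

Step 3 — invert S. det(S) = 3.3·9.7 - (-3.4)² = 20.45.
  S^{-1} = (1/det) · [[d, -b], [-b, a]] = [[0.4743, 0.1663],
 [0.1663, 0.1614]].

Step 4 — quadratic form (x̄ - mu_0)^T · S^{-1} · (x̄ - mu_0):
  S^{-1} · (x̄ - mu_0) = (1.4377, 0.6895),
  (x̄ - mu_0)^T · [...] = (2.4)·(1.4377) + (1.8)·(0.6895) = 4.6914.

Step 5 — scale by n: T² = 5 · 4.6914 = 23.4572.

T² ≈ 23.4572


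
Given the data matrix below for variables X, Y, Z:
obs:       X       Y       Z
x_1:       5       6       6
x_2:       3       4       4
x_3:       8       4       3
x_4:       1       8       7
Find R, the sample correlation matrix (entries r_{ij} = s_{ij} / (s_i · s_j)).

Step 1 — column means:
  mean(X) = (5 + 3 + 8 + 1) / 4 = 17/4 = 4.25
  mean(Y) = (6 + 4 + 4 + 8) / 4 = 22/4 = 5.5
  mean(Z) = (6 + 4 + 3 + 7) / 4 = 20/4 = 5

Step 2 — sample variances and covariances s[i,j] = (1/(n-1)) · Σ_k (x_{k,i} - mean_i) · (x_{k,j} - mean_j), with n-1 = 3:
  s[X,X] = ((0.75)·(0.75) + (-1.25)·(-1.25) + (3.75)·(3.75) + (-3.25)·(-3.25)) / 3 = 26.75/3 = 8.9167
  s[X,Y] = ((0.75)·(0.5) + (-1.25)·(-1.5) + (3.75)·(-1.5) + (-3.25)·(2.5)) / 3 = -11.5/3 = -3.8333
  s[X,Z] = ((0.75)·(1) + (-1.25)·(-1) + (3.75)·(-2) + (-3.25)·(2)) / 3 = -12/3 = -4
  s[Y,Y] = ((0.5)·(0.5) + (-1.5)·(-1.5) + (-1.5)·(-1.5) + (2.5)·(2.5)) / 3 = 11/3 = 3.6667
  s[Y,Z] = ((0.5)·(1) + (-1.5)·(-1) + (-1.5)·(-2) + (2.5)·(2)) / 3 = 10/3 = 3.3333
  s[Z,Z] = ((1)·(1) + (-1)·(-1) + (-2)·(-2) + (2)·(2)) / 3 = 10/3 = 3.3333
  Sample standard deviations s_i = √(s[i,i]):
  s(X) = √(8.9167) = 2.9861
  s(Y) = √(3.6667) = 1.9149
  s(Z) = √(3.3333) = 1.8257

Step 3 — r_{ij} = s_{ij} / (s_i · s_j):
  r[X,X] = 1 (diagonal).
  r[X,Y] = -3.8333 / (2.9861 · 1.9149) = -3.8333 / 5.7179 = -0.6704
  r[X,Z] = -4 / (2.9861 · 1.8257) = -4 / 5.4518 = -0.7337
  r[Y,Y] = 1 (diagonal).
  r[Y,Z] = 3.3333 / (1.9149 · 1.8257) = 3.3333 / 3.496 = 0.9535
  r[Z,Z] = 1 (diagonal).

R is symmetric with unit diagonal. Assembling:

R = [[1, -0.6704, -0.7337],
 [-0.6704, 1, 0.9535],
 [-0.7337, 0.9535, 1]]


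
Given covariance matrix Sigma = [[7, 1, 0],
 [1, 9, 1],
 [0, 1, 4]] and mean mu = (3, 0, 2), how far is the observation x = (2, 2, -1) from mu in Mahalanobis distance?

Step 1 — centre the observation: (x - mu) = (-1, 2, -3).

Step 2 — invert Sigma (cofactor / det for 3×3, or solve directly):
  Sigma^{-1} = [[0.1452, -0.0166, 0.0041],
 [-0.0166, 0.1162, -0.029],
 [0.0041, -0.029, 0.2573]].

Step 3 — form the quadratic (x - mu)^T · Sigma^{-1} · (x - mu):
  Sigma^{-1} · (x - mu) = (-0.1909, 0.3361, -0.834).
  (x - mu)^T · [Sigma^{-1} · (x - mu)] = (-1)·(-0.1909) + (2)·(0.3361) + (-3)·(-0.834) = 3.3651.

Step 4 — take square root: d = √(3.3651) ≈ 1.8344.

d(x, mu) = √(3.3651) ≈ 1.8344


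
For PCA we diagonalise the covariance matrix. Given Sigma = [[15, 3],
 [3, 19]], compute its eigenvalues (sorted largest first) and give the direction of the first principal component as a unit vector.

Step 1 — characteristic polynomial of 2×2 Sigma:
  det(Sigma - λI) = λ² - trace · λ + det = 0.
  trace = 15 + 19 = 34, det = 15·19 - (3)² = 276.
Step 2 — discriminant:
  Δ = trace² - 4·det = 1156 - 1104 = 52.
Step 3 — eigenvalues:
  λ = (trace ± √Δ)/2 = (34 ± 7.2111)/2,
  λ_1 = 20.6056,  λ_2 = 13.3944.

Step 4 — unit eigenvector for λ_1: solve (Sigma - λ_1 I)v = 0. First row:
  (15 - 20.6056)·v_x + (3)·v_y = 0, i.e. (-5.6056)·v_x + (3)·v_y = 0,
  so v ∝ (b, λ_1 - a) = (3, 5.6056) = u.
  ||u|| = √((3)² + (5.6056)²) = √(40.4222) ≈ 6.3578,
  v_1 = u/||u|| ≈ (0.4719, 0.8817) (||v_1|| = 1).

λ_1 = 20.6056,  λ_2 = 13.3944;  v_1 ≈ (0.4719, 0.8817)


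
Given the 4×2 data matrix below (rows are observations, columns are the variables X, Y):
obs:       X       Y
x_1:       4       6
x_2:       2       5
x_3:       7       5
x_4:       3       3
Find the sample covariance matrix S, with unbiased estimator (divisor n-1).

Step 1 — column means:
  mean(X) = (4 + 2 + 7 + 3) / 4 = 16/4 = 4
  mean(Y) = (6 + 5 + 5 + 3) / 4 = 19/4 = 4.75

Step 2 — sample covariance S[i,j] = (1/(n-1)) · Σ_k (x_{k,i} - mean_i) · (x_{k,j} - mean_j), with n-1 = 3.
  S[X,X] = ((0)·(0) + (-2)·(-2) + (3)·(3) + (-1)·(-1)) / 3 = 14/3 = 4.6667
  S[X,Y] = ((0)·(1.25) + (-2)·(0.25) + (3)·(0.25) + (-1)·(-1.75)) / 3 = 2/3 = 0.6667
  S[Y,Y] = ((1.25)·(1.25) + (0.25)·(0.25) + (0.25)·(0.25) + (-1.75)·(-1.75)) / 3 = 4.75/3 = 1.5833

S is symmetric (S[j,i] = S[i,j]). Assembling:

S = [[4.6667, 0.6667],
 [0.6667, 1.5833]]


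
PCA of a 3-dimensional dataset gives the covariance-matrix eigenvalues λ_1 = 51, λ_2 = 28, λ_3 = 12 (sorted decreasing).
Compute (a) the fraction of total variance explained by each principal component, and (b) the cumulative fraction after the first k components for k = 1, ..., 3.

Step 1 — total variance = trace(Sigma) = Σ λ_i = 51 + 28 + 12 = 91.

Step 2 — fraction explained by component i = λ_i / Σ λ:
  PC1: 51/91 = 0.5604
  PC2: 28/91 = 0.3077
  PC3: 12/91 = 0.1319

Step 3 — cumulative fraction after k components = (λ_1 + ... + λ_k) / Σ λ:
  k = 1: 51/91 = 0.5604
  k = 2: (51 + 28)/91 = 79/91 = 0.8681
  k = 3: (51 + 28 + 12)/91 = 91/91 = 1

Summary (fraction, with percent):

explained: PC1 0.5604 (56.04%), PC2 0.3077 (30.77%), PC3 0.1319 (13.19%);  cumulative: 0.5604, 0.8681, 1


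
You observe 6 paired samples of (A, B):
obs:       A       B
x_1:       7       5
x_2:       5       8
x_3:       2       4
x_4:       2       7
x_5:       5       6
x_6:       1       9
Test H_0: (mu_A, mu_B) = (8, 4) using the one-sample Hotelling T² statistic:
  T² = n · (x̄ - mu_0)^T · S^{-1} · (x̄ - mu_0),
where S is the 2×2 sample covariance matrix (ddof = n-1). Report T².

Step 1 — sample mean vector:
  mean(A) = (7 + 5 + 2 + 2 + 5 + 1) / 6 = 22/6 = 3.6667
  mean(B) = (5 + 8 + 4 + 7 + 6 + 9) / 6 = 39/6 = 6.5
  x̄ = (3.6667, 6.5),  deviation x̄ - mu_0 = (3.6667, 6.5) - (8, 4) = (-4.3333, 2.5).

Step 2 — sample covariance matrix, S[i,j] = (1/(n-1)) · Σ_k (x_{k,i} - mean_i) · (x_{k,j} - mean_j), divisor n-1 = 5:
  S[A,A] = ((3.3333)·(3.3333) + (1.3333)·(1.3333) + (-1.6667)·(-1.6667) + (-1.6667)·(-1.6667) + (1.3333)·(1.3333) + (-2.6667)·(-2.6667)) / 5 = 27.3333/5 = 5.4667
  S[A,B] = ((3.3333)·(-1.5) + (1.3333)·(1.5) + (-1.6667)·(-2.5) + (-1.6667)·(0.5) + (1.3333)·(-0.5) + (-2.6667)·(2.5)) / 5 = -7/5 = -1.4
  S[B,B] = ((-1.5)·(-1.5) + (1.5)·(1.5) + (-2.5)·(-2.5) + (0.5)·(0.5) + (-0.5)·(-0.5) + (2.5)·(2.5)) / 5 = 17.5/5 = 3.5
  S = [[5.4667, -1.4],
 [-1.4, 3.5]].

Step 3 — invert S. det(S) = 5.4667·3.5 - (-1.4)² = 17.1733.
  S^{-1} = (1/det) · [[d, -b], [-b, a]] = [[0.2038, 0.0815],
 [0.0815, 0.3183]].

Step 4 — quadratic form (x̄ - mu_0)^T · S^{-1} · (x̄ - mu_0):
  S^{-1} · (x̄ - mu_0) = (-0.6793, 0.4425),
  (x̄ - mu_0)^T · [...] = (-4.3333)·(-0.6793) + (2.5)·(0.4425) = 4.0502.

Step 5 — scale by n: T² = 6 · 4.0502 = 24.3012.

T² ≈ 24.3012


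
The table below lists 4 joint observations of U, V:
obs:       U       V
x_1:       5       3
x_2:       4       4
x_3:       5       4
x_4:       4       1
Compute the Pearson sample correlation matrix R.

Step 1 — column means:
  mean(U) = (5 + 4 + 5 + 4) / 4 = 18/4 = 4.5
  mean(V) = (3 + 4 + 4 + 1) / 4 = 12/4 = 3

Step 2 — sample variances and covariances s[i,j] = (1/(n-1)) · Σ_k (x_{k,i} - mean_i) · (x_{k,j} - mean_j), with n-1 = 3:
  s[U,U] = ((0.5)·(0.5) + (-0.5)·(-0.5) + (0.5)·(0.5) + (-0.5)·(-0.5)) / 3 = 1/3 = 0.3333
  s[U,V] = ((0.5)·(0) + (-0.5)·(1) + (0.5)·(1) + (-0.5)·(-2)) / 3 = 1/3 = 0.3333
  s[V,V] = ((0)·(0) + (1)·(1) + (1)·(1) + (-2)·(-2)) / 3 = 6/3 = 2
  Sample standard deviations s_i = √(s[i,i]):
  s(U) = √(0.3333) = 0.5774
  s(V) = √(2) = 1.4142

Step 3 — r_{ij} = s_{ij} / (s_i · s_j):
  r[U,U] = 1 (diagonal).
  r[U,V] = 0.3333 / (0.5774 · 1.4142) = 0.3333 / 0.8165 = 0.4082
  r[V,V] = 1 (diagonal).

R is symmetric with unit diagonal. Assembling:

R = [[1, 0.4082],
 [0.4082, 1]]


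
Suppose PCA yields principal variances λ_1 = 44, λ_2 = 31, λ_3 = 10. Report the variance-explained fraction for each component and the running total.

Step 1 — total variance = trace(Sigma) = Σ λ_i = 44 + 31 + 10 = 85.

Step 2 — fraction explained by component i = λ_i / Σ λ:
  PC1: 44/85 = 0.5176
  PC2: 31/85 = 0.3647
  PC3: 10/85 = 0.1176

Step 3 — cumulative fraction after k components = (λ_1 + ... + λ_k) / Σ λ:
  k = 1: 44/85 = 0.5176
  k = 2: (44 + 31)/85 = 75/85 = 0.8824
  k = 3: (44 + 31 + 10)/85 = 85/85 = 1

Summary (fraction, with percent):

explained: PC1 0.5176 (51.76%), PC2 0.3647 (36.47%), PC3 0.1176 (11.76%);  cumulative: 0.5176, 0.8824, 1


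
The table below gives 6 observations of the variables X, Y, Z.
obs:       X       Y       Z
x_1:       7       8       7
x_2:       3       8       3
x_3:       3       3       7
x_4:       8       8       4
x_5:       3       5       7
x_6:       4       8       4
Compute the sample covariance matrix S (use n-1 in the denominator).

Step 1 — column means:
  mean(X) = (7 + 3 + 3 + 8 + 3 + 4) / 6 = 28/6 = 4.6667
  mean(Y) = (8 + 8 + 3 + 8 + 5 + 8) / 6 = 40/6 = 6.6667
  mean(Z) = (7 + 3 + 7 + 4 + 7 + 4) / 6 = 32/6 = 5.3333

Step 2 — sample covariance S[i,j] = (1/(n-1)) · Σ_k (x_{k,i} - mean_i) · (x_{k,j} - mean_j), with n-1 = 5.
  S[X,X] = ((2.3333)·(2.3333) + (-1.6667)·(-1.6667) + (-1.6667)·(-1.6667) + (3.3333)·(3.3333) + (-1.6667)·(-1.6667) + (-0.6667)·(-0.6667)) / 5 = 25.3333/5 = 5.0667
  S[X,Y] = ((2.3333)·(1.3333) + (-1.6667)·(1.3333) + (-1.6667)·(-3.6667) + (3.3333)·(1.3333) + (-1.6667)·(-1.6667) + (-0.6667)·(1.3333)) / 5 = 13.3333/5 = 2.6667
  S[X,Z] = ((2.3333)·(1.6667) + (-1.6667)·(-2.3333) + (-1.6667)·(1.6667) + (3.3333)·(-1.3333) + (-1.6667)·(1.6667) + (-0.6667)·(-1.3333)) / 5 = -1.3333/5 = -0.2667
  S[Y,Y] = ((1.3333)·(1.3333) + (1.3333)·(1.3333) + (-3.6667)·(-3.6667) + (1.3333)·(1.3333) + (-1.6667)·(-1.6667) + (1.3333)·(1.3333)) / 5 = 23.3333/5 = 4.6667
  S[Y,Z] = ((1.3333)·(1.6667) + (1.3333)·(-2.3333) + (-3.6667)·(1.6667) + (1.3333)·(-1.3333) + (-1.6667)·(1.6667) + (1.3333)·(-1.3333)) / 5 = -13.3333/5 = -2.6667
  S[Z,Z] = ((1.6667)·(1.6667) + (-2.3333)·(-2.3333) + (1.6667)·(1.6667) + (-1.3333)·(-1.3333) + (1.6667)·(1.6667) + (-1.3333)·(-1.3333)) / 5 = 17.3333/5 = 3.4667

S is symmetric (S[j,i] = S[i,j]). Assembling:

S = [[5.0667, 2.6667, -0.2667],
 [2.6667, 4.6667, -2.6667],
 [-0.2667, -2.6667, 3.4667]]


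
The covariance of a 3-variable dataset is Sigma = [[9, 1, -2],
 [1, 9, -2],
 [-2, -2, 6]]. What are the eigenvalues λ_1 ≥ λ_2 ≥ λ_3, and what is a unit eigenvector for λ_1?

Step 1 — characteristic polynomial p(λ) = det(λI - Sigma) = λ³ - tr·λ² + c_1·λ - det, where tr = trace, c_1 = sum of the principal 2×2 minors, det = det(Sigma):
  tr = 9 + 9 + 6 = 24,
  c_1 = (9·9 - (1)²) + (9·6 - (-2)²) + (9·6 - (-2)²) = 80 + 50 + 50 = 180,
  det = 9·(9·6 - (-2)²) - (1)·((1)·6 - (-2)·(-2)) + (-2)·((1)·(-2) - 9·(-2)) = 9·(50) - (1)·(2) + (-2)·(16) = 416.
  So p(λ) = λ³ - 24λ² + 180λ - 416.
Step 2 — look for an integer root (rational root theorem: any rational root is an integer divisor of 416). Testing λ = 8:
  p(8) = 512 - 1536 + 1440 - 416 = 0  ✓
  Dividing out (λ - 8): p(λ) = (λ - 8)(λ² - 16λ + 52).
Step 3 — remaining eigenvalues from the quadratic λ² - 16λ + 52 = 0:
  Δ = 16² - 4·52 = 256 - 208 = 48,  λ = (16 ± √48)/2 = (16 ± 6.9282)/2 ≈ 11.4641 or 4.5359.
  Sorted: λ_1 = 11.4641,  λ_2 = 8,  λ_3 = 4.5359  (check: sum = 24 = tr ✓).

Step 4 — unit eigenvector for λ_1 ≈ 11.4641: v spans the null space of (Sigma - λ_1 I), whose rows are
  r_1 = (-2.4641, 1, -2),  r_2 = (1, -2.4641, -2),  r_3 = (-2, -2, -5.4641).
  v is orthogonal to every row, so take v ∝ r_1 × r_2 = ((1)·(-2) - (-2)·(-2.4641), (-2)·(1) - (-2.4641)·(-2), (-2.4641)·(-2.4641) - (1)·(1)) ≈ (-6.9282, -6.9282, 5.0718).
  Rescale (multiply by -1 so the first nonzero entry is positive): u = (6.9282, 6.9282, -5.0718).
  ||u|| = √((6.9282)² + (6.9282)² + (-5.0718)²) = √(121.7231) ≈ 11.0328,  v_1 = u/||u|| ≈ (0.628, 0.628, -0.4597) (||v_1|| = 1).

λ_1 = 11.4641,  λ_2 = 8,  λ_3 = 4.5359;  v_1 ≈ (0.628, 0.628, -0.4597)


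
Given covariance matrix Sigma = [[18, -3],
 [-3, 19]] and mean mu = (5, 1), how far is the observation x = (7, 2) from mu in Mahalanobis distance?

Step 1 — centre the observation: (x - mu) = (2, 1).

Step 2 — invert Sigma. det(Sigma) = 18·19 - (-3)² = 333.
  Sigma^{-1} = (1/det) · [[d, -b], [-b, a]] = [[0.0571, 0.009],
 [0.009, 0.0541]].

Step 3 — form the quadratic (x - mu)^T · Sigma^{-1} · (x - mu):
  Sigma^{-1} · (x - mu) = (0.1231, 0.0721).
  (x - mu)^T · [Sigma^{-1} · (x - mu)] = (2)·(0.1231) + (1)·(0.0721) = 0.3183.

Step 4 — take square root: d = √(0.3183) ≈ 0.5642.

d(x, mu) = √(0.3183) ≈ 0.5642


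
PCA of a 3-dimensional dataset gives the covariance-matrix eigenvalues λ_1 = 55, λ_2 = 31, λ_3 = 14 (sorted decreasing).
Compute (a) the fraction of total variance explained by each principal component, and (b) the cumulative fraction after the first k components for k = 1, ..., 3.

Step 1 — total variance = trace(Sigma) = Σ λ_i = 55 + 31 + 14 = 100.

Step 2 — fraction explained by component i = λ_i / Σ λ:
  PC1: 55/100 = 0.55
  PC2: 31/100 = 0.31
  PC3: 14/100 = 0.14

Step 3 — cumulative fraction after k components = (λ_1 + ... + λ_k) / Σ λ:
  k = 1: 55/100 = 0.55
  k = 2: (55 + 31)/100 = 86/100 = 0.86
  k = 3: (55 + 31 + 14)/100 = 100/100 = 1

Summary (fraction, with percent):

explained: PC1 0.55 (55%), PC2 0.31 (31%), PC3 0.14 (14%);  cumulative: 0.55, 0.86, 1


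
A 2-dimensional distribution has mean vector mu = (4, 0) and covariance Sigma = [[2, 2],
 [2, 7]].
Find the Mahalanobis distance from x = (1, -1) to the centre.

Step 1 — centre the observation: (x - mu) = (-3, -1).

Step 2 — invert Sigma. det(Sigma) = 2·7 - (2)² = 10.
  Sigma^{-1} = (1/det) · [[d, -b], [-b, a]] = [[0.7, -0.2],
 [-0.2, 0.2]].

Step 3 — form the quadratic (x - mu)^T · Sigma^{-1} · (x - mu):
  Sigma^{-1} · (x - mu) = (-1.9, 0.4).
  (x - mu)^T · [Sigma^{-1} · (x - mu)] = (-3)·(-1.9) + (-1)·(0.4) = 5.3.

Step 4 — take square root: d = √(5.3) ≈ 2.3022.

d(x, mu) = √(5.3) ≈ 2.3022


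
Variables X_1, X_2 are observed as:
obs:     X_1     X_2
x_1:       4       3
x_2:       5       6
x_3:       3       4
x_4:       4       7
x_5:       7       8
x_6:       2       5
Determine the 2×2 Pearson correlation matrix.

Step 1 — column means:
  mean(X_1) = (4 + 5 + 3 + 4 + 7 + 2) / 6 = 25/6 = 4.1667
  mean(X_2) = (3 + 6 + 4 + 7 + 8 + 5) / 6 = 33/6 = 5.5

Step 2 — sample variances and covariances s[i,j] = (1/(n-1)) · Σ_k (x_{k,i} - mean_i) · (x_{k,j} - mean_j), with n-1 = 5:
  s[X_1,X_1] = ((-0.1667)·(-0.1667) + (0.8333)·(0.8333) + (-1.1667)·(-1.1667) + (-0.1667)·(-0.1667) + (2.8333)·(2.8333) + (-2.1667)·(-2.1667)) / 5 = 14.8333/5 = 2.9667
  s[X_1,X_2] = ((-0.1667)·(-2.5) + (0.8333)·(0.5) + (-1.1667)·(-1.5) + (-0.1667)·(1.5) + (2.8333)·(2.5) + (-2.1667)·(-0.5)) / 5 = 10.5/5 = 2.1
  s[X_2,X_2] = ((-2.5)·(-2.5) + (0.5)·(0.5) + (-1.5)·(-1.5) + (1.5)·(1.5) + (2.5)·(2.5) + (-0.5)·(-0.5)) / 5 = 17.5/5 = 3.5
  Sample standard deviations s_i = √(s[i,i]):
  s(X_1) = √(2.9667) = 1.7224
  s(X_2) = √(3.5) = 1.8708

Step 3 — r_{ij} = s_{ij} / (s_i · s_j):
  r[X_1,X_1] = 1 (diagonal).
  r[X_1,X_2] = 2.1 / (1.7224 · 1.8708) = 2.1 / 3.2223 = 0.6517
  r[X_2,X_2] = 1 (diagonal).

R is symmetric with unit diagonal. Assembling:

R = [[1, 0.6517],
 [0.6517, 1]]


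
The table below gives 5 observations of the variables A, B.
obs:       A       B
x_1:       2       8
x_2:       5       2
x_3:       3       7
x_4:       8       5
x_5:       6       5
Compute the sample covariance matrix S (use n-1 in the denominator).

Step 1 — column means:
  mean(A) = (2 + 5 + 3 + 8 + 6) / 5 = 24/5 = 4.8
  mean(B) = (8 + 2 + 7 + 5 + 5) / 5 = 27/5 = 5.4

Step 2 — sample covariance S[i,j] = (1/(n-1)) · Σ_k (x_{k,i} - mean_i) · (x_{k,j} - mean_j), with n-1 = 4.
  S[A,A] = ((-2.8)·(-2.8) + (0.2)·(0.2) + (-1.8)·(-1.8) + (3.2)·(3.2) + (1.2)·(1.2)) / 4 = 22.8/4 = 5.7
  S[A,B] = ((-2.8)·(2.6) + (0.2)·(-3.4) + (-1.8)·(1.6) + (3.2)·(-0.4) + (1.2)·(-0.4)) / 4 = -12.6/4 = -3.15
  S[B,B] = ((2.6)·(2.6) + (-3.4)·(-3.4) + (1.6)·(1.6) + (-0.4)·(-0.4) + (-0.4)·(-0.4)) / 4 = 21.2/4 = 5.3

S is symmetric (S[j,i] = S[i,j]). Assembling:

S = [[5.7, -3.15],
 [-3.15, 5.3]]


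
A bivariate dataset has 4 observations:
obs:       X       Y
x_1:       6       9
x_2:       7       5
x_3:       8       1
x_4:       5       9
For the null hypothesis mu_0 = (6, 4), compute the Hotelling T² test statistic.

Step 1 — sample mean vector:
  mean(X) = (6 + 7 + 8 + 5) / 4 = 26/4 = 6.5
  mean(Y) = (9 + 5 + 1 + 9) / 4 = 24/4 = 6
  x̄ = (6.5, 6),  deviation x̄ - mu_0 = (6.5, 6) - (6, 4) = (0.5, 2).

Step 2 — sample covariance matrix, S[i,j] = (1/(n-1)) · Σ_k (x_{k,i} - mean_i) · (x_{k,j} - mean_j), divisor n-1 = 3:
  S[X,X] = ((-0.5)·(-0.5) + (0.5)·(0.5) + (1.5)·(1.5) + (-1.5)·(-1.5)) / 3 = 5/3 = 1.6667
  S[X,Y] = ((-0.5)·(3) + (0.5)·(-1) + (1.5)·(-5) + (-1.5)·(3)) / 3 = -14/3 = -4.6667
  S[Y,Y] = ((3)·(3) + (-1)·(-1) + (-5)·(-5) + (3)·(3)) / 3 = 44/3 = 14.6667
  S = [[1.6667, -4.6667],
 [-4.6667, 14.6667]].

Step 3 — invert S. det(S) = 1.6667·14.6667 - (-4.6667)² = 2.6667.
  S^{-1} = (1/det) · [[d, -b], [-b, a]] = [[5.5, 1.75],
 [1.75, 0.625]].

Step 4 — quadratic form (x̄ - mu_0)^T · S^{-1} · (x̄ - mu_0):
  S^{-1} · (x̄ - mu_0) = (6.25, 2.125),
  (x̄ - mu_0)^T · [...] = (0.5)·(6.25) + (2)·(2.125) = 7.375.

Step 5 — scale by n: T² = 4 · 7.375 = 29.5.

T² ≈ 29.5


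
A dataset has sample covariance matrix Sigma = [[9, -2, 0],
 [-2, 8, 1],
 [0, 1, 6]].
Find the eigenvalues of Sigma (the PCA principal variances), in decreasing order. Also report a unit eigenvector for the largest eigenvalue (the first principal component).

Step 1 — characteristic polynomial p(λ) = det(λI - Sigma) = λ³ - tr·λ² + c_1·λ - det, where tr = trace, c_1 = sum of the principal 2×2 minors, det = det(Sigma):
  tr = 9 + 8 + 6 = 23,
  c_1 = (9·8 - (-2)²) + (9·6 - (0)²) + (8·6 - (1)²) = 68 + 54 + 47 = 169,
  det = 9·(8·6 - (1)²) - (-2)·((-2)·6 - (1)·(0)) + (0)·((-2)·(1) - 8·(0)) = 9·(47) - (-2)·(-12) + (0)·(-2) = 399.
  So p(λ) = λ³ - 23λ² + 169λ - 399.
Step 2 — look for an integer root (rational root theorem: any rational root is an integer divisor of 399). Testing λ = 7:
  p(7) = 343 - 1127 + 1183 - 399 = 0  ✓
  Dividing out (λ - 7): p(λ) = (λ - 7)(λ² - 16λ + 57).
Step 3 — remaining eigenvalues from the quadratic λ² - 16λ + 57 = 0:
  Δ = 16² - 4·57 = 256 - 228 = 28,  λ = (16 ± √28)/2 = (16 ± 5.2915)/2 ≈ 10.6458 or 5.3542.
  Sorted: λ_1 = 10.6458,  λ_2 = 7,  λ_3 = 5.3542  (check: sum = 23 = tr ✓).

Step 4 — unit eigenvector for λ_1 ≈ 10.6458: v spans the null space of (Sigma - λ_1 I), whose rows are
  r_1 = (-1.6458, -2, 0),  r_2 = (-2, -2.6458, 1),  r_3 = (0, 1, -4.6458).
  v is orthogonal to every row, so take v ∝ r_1 × r_2 = ((-2)·(1) - (0)·(-2.6458), (0)·(-2) - (-1.6458)·(1), (-1.6458)·(-2.6458) - (-2)·(-2)) ≈ (-2, 1.6458, 0.3542).
  Rescale (multiply by -1 so the first nonzero entry is positive): u = (2, -1.6458, -0.3542).
  ||u|| = √((2)² + (-1.6458)² + (-0.3542)²) = √(6.834) ≈ 2.6142,  v_1 = u/||u|| ≈ (0.7651, -0.6295, -0.1355) (||v_1|| = 1).

λ_1 = 10.6458,  λ_2 = 7,  λ_3 = 5.3542;  v_1 ≈ (0.7651, -0.6295, -0.1355)


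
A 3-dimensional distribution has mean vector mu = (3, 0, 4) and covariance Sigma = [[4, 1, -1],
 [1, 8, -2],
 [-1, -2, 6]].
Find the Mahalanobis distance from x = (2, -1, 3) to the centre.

Step 1 — centre the observation: (x - mu) = (-1, -1, -1).

Step 2 — invert Sigma (cofactor / det for 3×3, or solve directly):
  Sigma^{-1} = [[0.2651, -0.0241, 0.0361],
 [-0.0241, 0.1386, 0.0422],
 [0.0361, 0.0422, 0.1867]].

Step 3 — form the quadratic (x - mu)^T · Sigma^{-1} · (x - mu):
  Sigma^{-1} · (x - mu) = (-0.2771, -0.1566, -0.2651).
  (x - mu)^T · [Sigma^{-1} · (x - mu)] = (-1)·(-0.2771) + (-1)·(-0.1566) + (-1)·(-0.2651) = 0.6988.

Step 4 — take square root: d = √(0.6988) ≈ 0.8359.

d(x, mu) = √(0.6988) ≈ 0.8359


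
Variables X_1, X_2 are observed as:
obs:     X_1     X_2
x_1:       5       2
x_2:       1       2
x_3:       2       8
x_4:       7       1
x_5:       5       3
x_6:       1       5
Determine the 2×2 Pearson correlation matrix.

Step 1 — column means:
  mean(X_1) = (5 + 1 + 2 + 7 + 5 + 1) / 6 = 21/6 = 3.5
  mean(X_2) = (2 + 2 + 8 + 1 + 3 + 5) / 6 = 21/6 = 3.5

Step 2 — sample variances and covariances s[i,j] = (1/(n-1)) · Σ_k (x_{k,i} - mean_i) · (x_{k,j} - mean_j), with n-1 = 5:
  s[X_1,X_1] = ((1.5)·(1.5) + (-2.5)·(-2.5) + (-1.5)·(-1.5) + (3.5)·(3.5) + (1.5)·(1.5) + (-2.5)·(-2.5)) / 5 = 31.5/5 = 6.3
  s[X_1,X_2] = ((1.5)·(-1.5) + (-2.5)·(-1.5) + (-1.5)·(4.5) + (3.5)·(-2.5) + (1.5)·(-0.5) + (-2.5)·(1.5)) / 5 = -18.5/5 = -3.7
  s[X_2,X_2] = ((-1.5)·(-1.5) + (-1.5)·(-1.5) + (4.5)·(4.5) + (-2.5)·(-2.5) + (-0.5)·(-0.5) + (1.5)·(1.5)) / 5 = 33.5/5 = 6.7
  Sample standard deviations s_i = √(s[i,i]):
  s(X_1) = √(6.3) = 2.51
  s(X_2) = √(6.7) = 2.5884

Step 3 — r_{ij} = s_{ij} / (s_i · s_j):
  r[X_1,X_1] = 1 (diagonal).
  r[X_1,X_2] = -3.7 / (2.51 · 2.5884) = -3.7 / 6.4969 = -0.5695
  r[X_2,X_2] = 1 (diagonal).

R is symmetric with unit diagonal. Assembling:

R = [[1, -0.5695],
 [-0.5695, 1]]


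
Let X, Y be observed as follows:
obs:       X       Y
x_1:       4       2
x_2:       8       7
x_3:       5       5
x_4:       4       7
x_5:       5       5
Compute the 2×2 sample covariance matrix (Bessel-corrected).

Step 1 — column means:
  mean(X) = (4 + 8 + 5 + 4 + 5) / 5 = 26/5 = 5.2
  mean(Y) = (2 + 7 + 5 + 7 + 5) / 5 = 26/5 = 5.2

Step 2 — sample covariance S[i,j] = (1/(n-1)) · Σ_k (x_{k,i} - mean_i) · (x_{k,j} - mean_j), with n-1 = 4.
  S[X,X] = ((-1.2)·(-1.2) + (2.8)·(2.8) + (-0.2)·(-0.2) + (-1.2)·(-1.2) + (-0.2)·(-0.2)) / 4 = 10.8/4 = 2.7
  S[X,Y] = ((-1.2)·(-3.2) + (2.8)·(1.8) + (-0.2)·(-0.2) + (-1.2)·(1.8) + (-0.2)·(-0.2)) / 4 = 6.8/4 = 1.7
  S[Y,Y] = ((-3.2)·(-3.2) + (1.8)·(1.8) + (-0.2)·(-0.2) + (1.8)·(1.8) + (-0.2)·(-0.2)) / 4 = 16.8/4 = 4.2

S is symmetric (S[j,i] = S[i,j]). Assembling:

S = [[2.7, 1.7],
 [1.7, 4.2]]


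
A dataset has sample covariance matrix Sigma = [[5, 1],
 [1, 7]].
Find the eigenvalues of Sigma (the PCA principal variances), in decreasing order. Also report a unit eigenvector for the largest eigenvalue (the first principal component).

Step 1 — characteristic polynomial of 2×2 Sigma:
  det(Sigma - λI) = λ² - trace · λ + det = 0.
  trace = 5 + 7 = 12, det = 5·7 - (1)² = 34.
Step 2 — discriminant:
  Δ = trace² - 4·det = 144 - 136 = 8.
Step 3 — eigenvalues:
  λ = (trace ± √Δ)/2 = (12 ± 2.8284)/2,
  λ_1 = 7.4142,  λ_2 = 4.5858.

Step 4 — unit eigenvector for λ_1: solve (Sigma - λ_1 I)v = 0. First row:
  (5 - 7.4142)·v_x + (1)·v_y = 0, i.e. (-2.4142)·v_x + (1)·v_y = 0,
  so v ∝ (b, λ_1 - a) = (1, 2.4142) = u.
  ||u|| = √((1)² + (2.4142)²) = √(6.8284) ≈ 2.6131,
  v_1 = u/||u|| ≈ (0.3827, 0.9239) (||v_1|| = 1).

λ_1 = 7.4142,  λ_2 = 4.5858;  v_1 ≈ (0.3827, 0.9239)


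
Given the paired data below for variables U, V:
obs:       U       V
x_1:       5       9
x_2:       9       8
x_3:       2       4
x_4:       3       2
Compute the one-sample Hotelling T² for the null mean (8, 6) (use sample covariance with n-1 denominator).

Step 1 — sample mean vector:
  mean(U) = (5 + 9 + 2 + 3) / 4 = 19/4 = 4.75
  mean(V) = (9 + 8 + 4 + 2) / 4 = 23/4 = 5.75
  x̄ = (4.75, 5.75),  deviation x̄ - mu_0 = (4.75, 5.75) - (8, 6) = (-3.25, -0.25).

Step 2 — sample covariance matrix, S[i,j] = (1/(n-1)) · Σ_k (x_{k,i} - mean_i) · (x_{k,j} - mean_j), divisor n-1 = 3:
  S[U,U] = ((0.25)·(0.25) + (4.25)·(4.25) + (-2.75)·(-2.75) + (-1.75)·(-1.75)) / 3 = 28.75/3 = 9.5833
  S[U,V] = ((0.25)·(3.25) + (4.25)·(2.25) + (-2.75)·(-1.75) + (-1.75)·(-3.75)) / 3 = 21.75/3 = 7.25
  S[V,V] = ((3.25)·(3.25) + (2.25)·(2.25) + (-1.75)·(-1.75) + (-3.75)·(-3.75)) / 3 = 32.75/3 = 10.9167
  S = [[9.5833, 7.25],
 [7.25, 10.9167]].

Step 3 — invert S. det(S) = 9.5833·10.9167 - (7.25)² = 52.0556.
  S^{-1} = (1/det) · [[d, -b], [-b, a]] = [[0.2097, -0.1393],
 [-0.1393, 0.1841]].

Step 4 — quadratic form (x̄ - mu_0)^T · S^{-1} · (x̄ - mu_0):
  S^{-1} · (x̄ - mu_0) = (-0.6467, 0.4066),
  (x̄ - mu_0)^T · [...] = (-3.25)·(-0.6467) + (-0.25)·(0.4066) = 2.0003.

Step 5 — scale by n: T² = 4 · 2.0003 = 8.0011.

T² ≈ 8.0011


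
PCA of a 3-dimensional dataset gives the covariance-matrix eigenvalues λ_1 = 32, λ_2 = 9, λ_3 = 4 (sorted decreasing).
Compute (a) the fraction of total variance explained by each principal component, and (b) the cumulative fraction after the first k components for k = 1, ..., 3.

Step 1 — total variance = trace(Sigma) = Σ λ_i = 32 + 9 + 4 = 45.

Step 2 — fraction explained by component i = λ_i / Σ λ:
  PC1: 32/45 = 0.7111
  PC2: 9/45 = 0.2
  PC3: 4/45 = 0.0889

Step 3 — cumulative fraction after k components = (λ_1 + ... + λ_k) / Σ λ:
  k = 1: 32/45 = 0.7111
  k = 2: (32 + 9)/45 = 41/45 = 0.9111
  k = 3: (32 + 9 + 4)/45 = 45/45 = 1

Summary (fraction, with percent):

explained: PC1 0.7111 (71.11%), PC2 0.2 (20%), PC3 0.0889 (8.89%);  cumulative: 0.7111, 0.9111, 1


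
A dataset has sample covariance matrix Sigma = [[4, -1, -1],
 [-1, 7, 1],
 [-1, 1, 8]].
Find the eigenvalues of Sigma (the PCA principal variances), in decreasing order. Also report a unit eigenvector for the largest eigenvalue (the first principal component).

Step 1 — characteristic polynomial p(λ) = det(λI - Sigma) = λ³ - tr·λ² + c_1·λ - det, where tr = trace, c_1 = sum of the principal 2×2 minors, det = det(Sigma):
  tr = 4 + 7 + 8 = 19,
  c_1 = (4·7 - (-1)²) + (4·8 - (-1)²) + (7·8 - (1)²) = 27 + 31 + 55 = 113,
  det = 4·(7·8 - (1)²) - (-1)·((-1)·8 - (1)·(-1)) + (-1)·((-1)·(1) - 7·(-1)) = 4·(55) - (-1)·(-7) + (-1)·(6) = 207.
  So p(λ) = λ³ - 19λ² + 113λ - 207.
Step 2 — look for an integer root (rational root theorem: any rational root is an integer divisor of 207). Testing λ = 9:
  p(9) = 729 - 1539 + 1017 - 207 = 0  ✓
  Dividing out (λ - 9): p(λ) = (λ - 9)(λ² - 10λ + 23).
Step 3 — remaining eigenvalues from the quadratic λ² - 10λ + 23 = 0:
  Δ = 10² - 4·23 = 100 - 92 = 8,  λ = (10 ± √8)/2 = (10 ± 2.8284)/2 ≈ 6.4142 or 3.5858.
  Sorted: λ_1 = 9,  λ_2 = 6.4142,  λ_3 = 3.5858  (check: sum = 19 = tr ✓).

Step 4 — unit eigenvector for λ_1 = 9: v spans the null space of (Sigma - λ_1 I), whose rows are
  r_1 = (-5, -1, -1),  r_2 = (-1, -2, 1),  r_3 = (-1, 1, -1).
  v is orthogonal to every row, so take v ∝ r_1 × r_2 = ((-1)·(1) - (-1)·(-2), (-1)·(-1) - (-5)·(1), (-5)·(-2) - (-1)·(-1)) = (-3, 6, 9).
  Rescale (divide by 3; multiply by -1 so the first nonzero entry is positive): u = (1, -2, -3).
  ||u|| = √((1)² + (-2)² + (-3)²) = √(14) ≈ 3.7417,  v_1 = u/||u|| ≈ (0.2673, -0.5345, -0.8018) (||v_1|| = 1).

λ_1 = 9,  λ_2 = 6.4142,  λ_3 = 3.5858;  v_1 ≈ (0.2673, -0.5345, -0.8018)


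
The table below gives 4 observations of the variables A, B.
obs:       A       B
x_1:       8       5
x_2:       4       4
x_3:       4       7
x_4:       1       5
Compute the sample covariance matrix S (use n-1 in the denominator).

Step 1 — column means:
  mean(A) = (8 + 4 + 4 + 1) / 4 = 17/4 = 4.25
  mean(B) = (5 + 4 + 7 + 5) / 4 = 21/4 = 5.25

Step 2 — sample covariance S[i,j] = (1/(n-1)) · Σ_k (x_{k,i} - mean_i) · (x_{k,j} - mean_j), with n-1 = 3.
  S[A,A] = ((3.75)·(3.75) + (-0.25)·(-0.25) + (-0.25)·(-0.25) + (-3.25)·(-3.25)) / 3 = 24.75/3 = 8.25
  S[A,B] = ((3.75)·(-0.25) + (-0.25)·(-1.25) + (-0.25)·(1.75) + (-3.25)·(-0.25)) / 3 = -0.25/3 = -0.0833
  S[B,B] = ((-0.25)·(-0.25) + (-1.25)·(-1.25) + (1.75)·(1.75) + (-0.25)·(-0.25)) / 3 = 4.75/3 = 1.5833

S is symmetric (S[j,i] = S[i,j]). Assembling:

S = [[8.25, -0.0833],
 [-0.0833, 1.5833]]


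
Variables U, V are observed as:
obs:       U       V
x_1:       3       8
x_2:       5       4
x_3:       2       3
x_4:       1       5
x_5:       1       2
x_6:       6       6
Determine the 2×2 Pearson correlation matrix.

Step 1 — column means:
  mean(U) = (3 + 5 + 2 + 1 + 1 + 6) / 6 = 18/6 = 3
  mean(V) = (8 + 4 + 3 + 5 + 2 + 6) / 6 = 28/6 = 4.6667

Step 2 — sample variances and covariances s[i,j] = (1/(n-1)) · Σ_k (x_{k,i} - mean_i) · (x_{k,j} - mean_j), with n-1 = 5:
  s[U,U] = ((0)·(0) + (2)·(2) + (-1)·(-1) + (-2)·(-2) + (-2)·(-2) + (3)·(3)) / 5 = 22/5 = 4.4
  s[U,V] = ((0)·(3.3333) + (2)·(-0.6667) + (-1)·(-1.6667) + (-2)·(0.3333) + (-2)·(-2.6667) + (3)·(1.3333)) / 5 = 9/5 = 1.8
  s[V,V] = ((3.3333)·(3.3333) + (-0.6667)·(-0.6667) + (-1.6667)·(-1.6667) + (0.3333)·(0.3333) + (-2.6667)·(-2.6667) + (1.3333)·(1.3333)) / 5 = 23.3333/5 = 4.6667
  Sample standard deviations s_i = √(s[i,i]):
  s(U) = √(4.4) = 2.0976
  s(V) = √(4.6667) = 2.1602

Step 3 — r_{ij} = s_{ij} / (s_i · s_j):
  r[U,U] = 1 (diagonal).
  r[U,V] = 1.8 / (2.0976 · 2.1602) = 1.8 / 4.5314 = 0.3972
  r[V,V] = 1 (diagonal).

R is symmetric with unit diagonal. Assembling:

R = [[1, 0.3972],
 [0.3972, 1]]


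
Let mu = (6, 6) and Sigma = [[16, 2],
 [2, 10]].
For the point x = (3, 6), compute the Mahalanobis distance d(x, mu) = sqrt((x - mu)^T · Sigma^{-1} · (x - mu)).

Step 1 — centre the observation: (x - mu) = (-3, 0).

Step 2 — invert Sigma. det(Sigma) = 16·10 - (2)² = 156.
  Sigma^{-1} = (1/det) · [[d, -b], [-b, a]] = [[0.0641, -0.0128],
 [-0.0128, 0.1026]].

Step 3 — form the quadratic (x - mu)^T · Sigma^{-1} · (x - mu):
  Sigma^{-1} · (x - mu) = (-0.1923, 0.0385).
  (x - mu)^T · [Sigma^{-1} · (x - mu)] = (-3)·(-0.1923) + (0)·(0.0385) = 0.5769.

Step 4 — take square root: d = √(0.5769) ≈ 0.7596.

d(x, mu) = √(0.5769) ≈ 0.7596


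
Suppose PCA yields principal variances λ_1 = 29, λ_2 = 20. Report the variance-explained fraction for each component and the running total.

Step 1 — total variance = trace(Sigma) = Σ λ_i = 29 + 20 = 49.

Step 2 — fraction explained by component i = λ_i / Σ λ:
  PC1: 29/49 = 0.5918
  PC2: 20/49 = 0.4082

Step 3 — cumulative fraction after k components = (λ_1 + ... + λ_k) / Σ λ:
  k = 1: 29/49 = 0.5918
  k = 2: (29 + 20)/49 = 49/49 = 1

Summary (fraction, with percent):

explained: PC1 0.5918 (59.18%), PC2 0.4082 (40.82%);  cumulative: 0.5918, 1


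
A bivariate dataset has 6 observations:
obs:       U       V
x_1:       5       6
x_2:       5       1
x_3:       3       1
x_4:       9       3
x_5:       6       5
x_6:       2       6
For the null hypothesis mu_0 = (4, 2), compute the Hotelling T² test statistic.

Step 1 — sample mean vector:
  mean(U) = (5 + 5 + 3 + 9 + 6 + 2) / 6 = 30/6 = 5
  mean(V) = (6 + 1 + 1 + 3 + 5 + 6) / 6 = 22/6 = 3.6667
  x̄ = (5, 3.6667),  deviation x̄ - mu_0 = (5, 3.6667) - (4, 2) = (1, 1.6667).

Step 2 — sample covariance matrix, S[i,j] = (1/(n-1)) · Σ_k (x_{k,i} - mean_i) · (x_{k,j} - mean_j), divisor n-1 = 5:
  S[U,U] = ((0)·(0) + (0)·(0) + (-2)·(-2) + (4)·(4) + (1)·(1) + (-3)·(-3)) / 5 = 30/5 = 6
  S[U,V] = ((0)·(2.3333) + (0)·(-2.6667) + (-2)·(-2.6667) + (4)·(-0.6667) + (1)·(1.3333) + (-3)·(2.3333)) / 5 = -3/5 = -0.6
  S[V,V] = ((2.3333)·(2.3333) + (-2.6667)·(-2.6667) + (-2.6667)·(-2.6667) + (-0.6667)·(-0.6667) + (1.3333)·(1.3333) + (2.3333)·(2.3333)) / 5 = 27.3333/5 = 5.4667
  S = [[6, -0.6],
 [-0.6, 5.4667]].

Step 3 — invert S. det(S) = 6·5.4667 - (-0.6)² = 32.44.
  S^{-1} = (1/det) · [[d, -b], [-b, a]] = [[0.1685, 0.0185],
 [0.0185, 0.185]].

Step 4 — quadratic form (x̄ - mu_0)^T · S^{-1} · (x̄ - mu_0):
  S^{-1} · (x̄ - mu_0) = (0.1993, 0.3268),
  (x̄ - mu_0)^T · [...] = (1)·(0.1993) + (1.6667)·(0.3268) = 0.7439.

Step 5 — scale by n: T² = 6 · 0.7439 = 4.4636.

T² ≈ 4.4636


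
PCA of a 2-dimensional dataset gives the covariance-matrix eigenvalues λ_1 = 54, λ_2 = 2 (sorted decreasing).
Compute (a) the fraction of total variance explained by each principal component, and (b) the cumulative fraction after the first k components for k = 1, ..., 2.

Step 1 — total variance = trace(Sigma) = Σ λ_i = 54 + 2 = 56.

Step 2 — fraction explained by component i = λ_i / Σ λ:
  PC1: 54/56 = 0.9643
  PC2: 2/56 = 0.0357

Step 3 — cumulative fraction after k components = (λ_1 + ... + λ_k) / Σ λ:
  k = 1: 54/56 = 0.9643
  k = 2: (54 + 2)/56 = 56/56 = 1

Summary (fraction, with percent):

explained: PC1 0.9643 (96.43%), PC2 0.0357 (3.57%);  cumulative: 0.9643, 1


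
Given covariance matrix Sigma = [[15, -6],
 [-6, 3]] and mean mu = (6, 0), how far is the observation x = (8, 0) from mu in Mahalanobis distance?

Step 1 — centre the observation: (x - mu) = (2, 0).

Step 2 — invert Sigma. det(Sigma) = 15·3 - (-6)² = 9.
  Sigma^{-1} = (1/det) · [[d, -b], [-b, a]] = [[0.3333, 0.6667],
 [0.6667, 1.6667]].

Step 3 — form the quadratic (x - mu)^T · Sigma^{-1} · (x - mu):
  Sigma^{-1} · (x - mu) = (0.6667, 1.3333).
  (x - mu)^T · [Sigma^{-1} · (x - mu)] = (2)·(0.6667) + (0)·(1.3333) = 1.3333.

Step 4 — take square root: d = √(1.3333) ≈ 1.1547.

d(x, mu) = √(1.3333) ≈ 1.1547
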